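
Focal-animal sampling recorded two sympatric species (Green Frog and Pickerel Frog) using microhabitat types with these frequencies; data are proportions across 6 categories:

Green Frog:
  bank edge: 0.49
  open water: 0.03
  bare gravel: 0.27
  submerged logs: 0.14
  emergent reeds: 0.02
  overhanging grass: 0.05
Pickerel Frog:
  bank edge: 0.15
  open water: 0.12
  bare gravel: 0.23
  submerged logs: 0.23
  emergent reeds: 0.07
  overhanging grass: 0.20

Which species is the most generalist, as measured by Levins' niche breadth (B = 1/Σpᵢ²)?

Σp_Greeᵢ² = 0.49² + 0.03² + 0.27² + 0.14² + 0.02² + 0.05² = 0.2401 + 0.0009 + 0.0729 + 0.0196 + 0.0004 + 0.0025 = 0.3364
B_Gree = 1 / 0.3364 = 2.9727
Σp_Pickᵢ² = 0.15² + 0.12² + 0.23² + 0.23² + 0.07² + 0.20² = 0.0225 + 0.0144 + 0.0529 + 0.0529 + 0.0049 + 0.0400 = 0.1876
B_Pick = 1 / 0.1876 = 5.3305
Highest B → broadest niche (most generalist): Pickerel Frog (B = 5.33).

Pickerel Frog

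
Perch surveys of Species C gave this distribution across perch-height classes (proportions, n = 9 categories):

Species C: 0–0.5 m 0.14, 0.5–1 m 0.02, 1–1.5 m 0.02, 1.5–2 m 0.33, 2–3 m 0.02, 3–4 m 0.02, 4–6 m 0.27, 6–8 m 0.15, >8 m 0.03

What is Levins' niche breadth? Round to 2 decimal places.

4.42

Σpᵢ² = 0.14² + 0.02² + 0.02² + 0.33² + 0.02² + 0.02² + 0.27² + 0.15² + 0.03² = 0.0196 + 0.0004 + 0.0004 + 0.1089 + 0.0004 + 0.0004 + 0.0729 + 0.0225 + 0.0009 = 0.2264
B = 1 / 0.2264 = 4.4170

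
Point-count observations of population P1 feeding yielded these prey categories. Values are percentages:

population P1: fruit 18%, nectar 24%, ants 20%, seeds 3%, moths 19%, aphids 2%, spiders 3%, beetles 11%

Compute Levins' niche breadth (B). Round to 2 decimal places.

Convert percentages to proportions (divide by 100).
Σpᵢ² = 0.18² + 0.24² + 0.20² + 0.03² + 0.19² + 0.02² + 0.03² + 0.11² = 0.0324 + 0.0576 + 0.0400 + 0.0009 + 0.0361 + 0.0004 + 0.0009 + 0.0121 = 0.1804
B = 1 / 0.1804 = 5.5432

5.54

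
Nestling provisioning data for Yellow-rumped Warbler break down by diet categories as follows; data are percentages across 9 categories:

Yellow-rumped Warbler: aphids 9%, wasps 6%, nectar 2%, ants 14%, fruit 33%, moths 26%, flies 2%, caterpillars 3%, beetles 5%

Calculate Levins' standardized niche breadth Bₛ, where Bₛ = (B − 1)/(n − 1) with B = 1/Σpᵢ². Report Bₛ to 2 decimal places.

0.46

Convert percentages to proportions (divide by 100).
Σpᵢ² = 0.09² + 0.06² + 0.02² + 0.14² + 0.33² + 0.26² + 0.02² + 0.03² + 0.05² = 0.0081 + 0.0036 + 0.0004 + 0.0196 + 0.1089 + 0.0676 + 0.0004 + 0.0009 + 0.0025 = 0.2120
B = 1 / 0.2120 = 4.7170
Bₛ = (B − 1)/(n − 1) = (4.7170 − 1)/(9 − 1) = 3.7170/8 = 0.4646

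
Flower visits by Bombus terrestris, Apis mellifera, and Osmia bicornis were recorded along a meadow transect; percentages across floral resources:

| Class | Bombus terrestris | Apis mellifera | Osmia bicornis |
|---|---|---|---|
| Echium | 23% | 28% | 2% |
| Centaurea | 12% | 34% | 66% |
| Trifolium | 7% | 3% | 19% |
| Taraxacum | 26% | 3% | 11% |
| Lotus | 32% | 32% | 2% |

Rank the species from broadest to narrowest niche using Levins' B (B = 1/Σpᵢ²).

Bombus terrestris > Apis mellifera > Osmia bicornis

Convert percentages to proportions (divide by 100).
Σp_terrᵢ² = 0.23² + 0.12² + 0.07² + 0.26² + 0.32² = 0.0529 + 0.0144 + 0.0049 + 0.0676 + 0.1024 = 0.2422
B_terr = 1 / 0.2422 = 4.1288
Σp_mellᵢ² = 0.28² + 0.34² + 0.03² + 0.03² + 0.32² = 0.0784 + 0.1156 + 0.0009 + 0.0009 + 0.1024 = 0.2982
B_mell = 1 / 0.2982 = 3.3535
Σp_bicoᵢ² = 0.02² + 0.66² + 0.19² + 0.11² + 0.02² = 0.0004 + 0.4356 + 0.0361 + 0.0121 + 0.0004 = 0.4846
B_bico = 1 / 0.4846 = 2.0636
Ranking by B (broadest → narrowest): Bombus terrestris (4.13) > Apis mellifera (3.35) > Osmia bicornis (2.06)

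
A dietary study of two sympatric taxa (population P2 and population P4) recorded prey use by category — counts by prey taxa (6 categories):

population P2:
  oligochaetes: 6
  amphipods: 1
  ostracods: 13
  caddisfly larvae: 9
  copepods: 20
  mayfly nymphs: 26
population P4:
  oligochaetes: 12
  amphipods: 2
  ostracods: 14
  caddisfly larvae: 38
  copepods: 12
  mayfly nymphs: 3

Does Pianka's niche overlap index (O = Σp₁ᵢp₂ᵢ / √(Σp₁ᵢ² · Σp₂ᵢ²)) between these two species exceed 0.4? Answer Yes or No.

Proportions for population P2 (n=75): 6/75=0.0800, 1/75=0.0133, 13/75=0.1733, 9/75=0.1200, 20/75=0.2667, 26/75=0.3467
Proportions for population P4 (n=81): 12/81=0.1481, 2/81=0.0247, 14/81=0.1728, 38/81=0.4691, 12/81=0.1481, 3/81=0.0370
Σ p₁ᵢp₂ᵢ = 0.011848 + 0.000329 + 0.029946 + 0.056292 + 0.039498 + 0.012828 = 0.150741
Σp_1ᵢ² = 0.0800² + 0.0133² + 0.1733² + 0.1200² + 0.2667² + 0.3467² = 0.006400 + 0.000177 + 0.030033 + 0.014400 + 0.071129 + 0.120201 = 0.242340
Σp_2ᵢ² = 0.1481² + 0.0247² + 0.1728² + 0.4691² + 0.1481² + 0.0370² = 0.021934 + 0.000610 + 0.029860 + 0.220055 + 0.021934 + 0.001369 = 0.295762
O = 0.150741 / √(0.242340 × 0.295762) = 0.150741 / 0.2677218 = 0.5631
O = 0.5631 > 0.4 → Yes.

Yes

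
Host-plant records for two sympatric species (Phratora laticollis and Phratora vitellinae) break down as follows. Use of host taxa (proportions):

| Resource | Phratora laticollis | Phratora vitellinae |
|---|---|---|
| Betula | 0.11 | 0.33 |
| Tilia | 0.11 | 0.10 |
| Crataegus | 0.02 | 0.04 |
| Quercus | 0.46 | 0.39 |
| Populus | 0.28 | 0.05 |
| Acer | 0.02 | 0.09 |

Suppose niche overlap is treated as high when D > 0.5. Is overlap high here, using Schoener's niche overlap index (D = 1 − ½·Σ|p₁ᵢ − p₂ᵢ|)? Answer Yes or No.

Σ|p₁ᵢ − p₂ᵢ| = 0.22 + 0.01 + 0.02 + 0.07 + 0.23 + 0.07 = 0.62
D = 1 − ½ × 0.62 = 1 − 0.310 = 0.6900
D = 0.6900 > 0.5 → Yes.

Yes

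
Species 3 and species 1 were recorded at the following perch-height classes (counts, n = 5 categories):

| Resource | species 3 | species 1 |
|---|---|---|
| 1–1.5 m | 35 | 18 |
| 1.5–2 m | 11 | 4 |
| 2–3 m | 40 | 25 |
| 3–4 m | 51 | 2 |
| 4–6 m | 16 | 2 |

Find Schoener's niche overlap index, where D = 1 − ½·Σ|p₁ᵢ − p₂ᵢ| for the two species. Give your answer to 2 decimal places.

0.64

Proportions for species 3 (n=153): 35/153=0.2288, 11/153=0.0719, 40/153=0.2614, 51/153=0.3333, 16/153=0.1046
Proportions for species 1 (n=51): 18/51=0.3529, 4/51=0.0784, 25/51=0.4902, 2/51=0.0392, 2/51=0.0392
Σ|p₁ᵢ − p₂ᵢ| = 0.1241 + 0.0065 + 0.2288 + 0.2941 + 0.0654 = 0.7189
D = 1 − ½ × 0.7189 = 1 − 0.35945 = 0.64055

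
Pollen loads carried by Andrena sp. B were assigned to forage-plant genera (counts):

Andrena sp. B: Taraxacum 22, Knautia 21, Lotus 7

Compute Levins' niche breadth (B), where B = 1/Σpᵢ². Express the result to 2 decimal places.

Proportions for Andrena sp. B (n=50): 22/50=0.4400, 21/50=0.4200, 7/50=0.1400
Σpᵢ² = 0.4400² + 0.4200² + 0.1400² = 0.193600 + 0.176400 + 0.019600 = 0.389600
B = 1 / 0.389600 = 2.5667

2.57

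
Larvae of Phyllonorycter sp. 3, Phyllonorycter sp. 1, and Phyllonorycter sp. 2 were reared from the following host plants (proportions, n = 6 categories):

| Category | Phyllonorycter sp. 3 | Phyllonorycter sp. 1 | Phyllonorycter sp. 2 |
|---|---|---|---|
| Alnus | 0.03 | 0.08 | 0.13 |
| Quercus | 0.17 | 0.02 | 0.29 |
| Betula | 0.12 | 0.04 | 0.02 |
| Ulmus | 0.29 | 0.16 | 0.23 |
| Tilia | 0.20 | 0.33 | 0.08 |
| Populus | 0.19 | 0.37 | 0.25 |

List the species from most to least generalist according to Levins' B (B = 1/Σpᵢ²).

Phyllonorycter sp. 3 > Phyllonorycter sp. 2 > Phyllonorycter sp. 1

Σp_3ᵢ² = 0.03² + 0.17² + 0.12² + 0.29² + 0.20² + 0.19² = 0.0009 + 0.0289 + 0.0144 + 0.0841 + 0.0400 + 0.0361 = 0.2044
B_3 = 1 / 0.2044 = 4.8924
Σp_1ᵢ² = 0.08² + 0.02² + 0.04² + 0.16² + 0.33² + 0.37² = 0.0064 + 0.0004 + 0.0016 + 0.0256 + 0.1089 + 0.1369 = 0.2798
B_1 = 1 / 0.2798 = 3.5740
Σp_2ᵢ² = 0.13² + 0.29² + 0.02² + 0.23² + 0.08² + 0.25² = 0.0169 + 0.0841 + 0.0004 + 0.0529 + 0.0064 + 0.0625 = 0.2232
B_2 = 1 / 0.2232 = 4.4803
Ranking by B (broadest → narrowest): Phyllonorycter sp. 3 (4.89) > Phyllonorycter sp. 2 (4.48) > Phyllonorycter sp. 1 (3.57)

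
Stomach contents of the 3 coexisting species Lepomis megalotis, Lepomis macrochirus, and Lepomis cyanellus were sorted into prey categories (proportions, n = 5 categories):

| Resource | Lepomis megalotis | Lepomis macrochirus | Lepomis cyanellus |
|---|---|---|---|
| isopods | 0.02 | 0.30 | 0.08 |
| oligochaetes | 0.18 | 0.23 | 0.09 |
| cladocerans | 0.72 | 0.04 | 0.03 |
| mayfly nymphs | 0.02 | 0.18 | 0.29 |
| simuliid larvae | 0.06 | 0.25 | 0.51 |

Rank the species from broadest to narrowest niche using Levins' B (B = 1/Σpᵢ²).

Lepomis macrochirus > Lepomis cyanellus > Lepomis megalotis

Σp_megaᵢ² = 0.02² + 0.18² + 0.72² + 0.02² + 0.06² = 0.0004 + 0.0324 + 0.5184 + 0.0004 + 0.0036 = 0.5552
B_mega = 1 / 0.5552 = 1.8012
Σp_macrᵢ² = 0.30² + 0.23² + 0.04² + 0.18² + 0.25² = 0.0900 + 0.0529 + 0.0016 + 0.0324 + 0.0625 = 0.2394
B_macr = 1 / 0.2394 = 4.1771
Σp_cyanᵢ² = 0.08² + 0.09² + 0.03² + 0.29² + 0.51² = 0.0064 + 0.0081 + 0.0009 + 0.0841 + 0.2601 = 0.3596
B_cyan = 1 / 0.3596 = 2.7809
Ranking by B (broadest → narrowest): Lepomis macrochirus (4.18) > Lepomis cyanellus (2.78) > Lepomis megalotis (1.80)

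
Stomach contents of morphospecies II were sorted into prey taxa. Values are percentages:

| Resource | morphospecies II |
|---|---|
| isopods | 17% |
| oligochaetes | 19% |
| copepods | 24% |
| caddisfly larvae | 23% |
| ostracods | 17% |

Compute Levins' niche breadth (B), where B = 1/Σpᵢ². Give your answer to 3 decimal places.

4.892

Convert percentages to proportions (divide by 100).
Σpᵢ² = 0.17² + 0.19² + 0.24² + 0.23² + 0.17² = 0.0289 + 0.0361 + 0.0576 + 0.0529 + 0.0289 = 0.2044
B = 1 / 0.2044 = 4.89237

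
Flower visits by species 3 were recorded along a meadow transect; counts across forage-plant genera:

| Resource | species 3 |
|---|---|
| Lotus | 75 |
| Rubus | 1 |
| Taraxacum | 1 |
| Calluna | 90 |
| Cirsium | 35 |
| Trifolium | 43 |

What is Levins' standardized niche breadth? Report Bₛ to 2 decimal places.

0.51

Proportions for species 3 (n=245): 75/245=0.3061, 1/245=0.0041, 1/245=0.0041, 90/245=0.3673, 35/245=0.1429, 43/245=0.1755
Σpᵢ² = 0.3061² + 0.0041² + 0.0041² + 0.3673² + 0.1429² + 0.1755² = 0.093697 + 0.000017 + 0.000017 + 0.134909 + 0.020420 + 0.030800 = 0.279860
B = 1 / 0.279860 = 3.5732
Bₛ = (B − 1)/(n − 1) = (3.5732 − 1)/(6 − 1) = 2.5732/5 = 0.5146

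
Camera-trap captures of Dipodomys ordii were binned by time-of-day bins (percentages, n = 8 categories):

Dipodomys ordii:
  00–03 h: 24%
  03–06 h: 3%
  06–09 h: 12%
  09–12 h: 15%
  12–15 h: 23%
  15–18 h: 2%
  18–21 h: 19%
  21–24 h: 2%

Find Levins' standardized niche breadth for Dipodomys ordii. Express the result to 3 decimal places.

Convert percentages to proportions (divide by 100).
Σpᵢ² = 0.24² + 0.03² + 0.12² + 0.15² + 0.23² + 0.02² + 0.19² + 0.02² = 0.0576 + 0.0009 + 0.0144 + 0.0225 + 0.0529 + 0.0004 + 0.0361 + 0.0004 = 0.1852
B = 1 / 0.1852 = 5.39957
Bₛ = (B − 1)/(n − 1) = (5.39957 − 1)/(8 − 1) = 4.39957/7 = 0.62851

0.629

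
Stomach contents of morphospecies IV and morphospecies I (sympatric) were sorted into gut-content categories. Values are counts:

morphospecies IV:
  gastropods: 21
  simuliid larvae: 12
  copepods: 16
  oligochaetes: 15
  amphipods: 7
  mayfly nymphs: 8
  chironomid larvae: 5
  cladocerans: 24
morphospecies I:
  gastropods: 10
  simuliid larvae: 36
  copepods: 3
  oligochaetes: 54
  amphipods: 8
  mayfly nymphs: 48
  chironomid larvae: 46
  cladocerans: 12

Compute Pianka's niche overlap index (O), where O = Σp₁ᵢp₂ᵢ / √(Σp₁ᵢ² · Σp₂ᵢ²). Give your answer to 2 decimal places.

0.62

Proportions for morphospecies IV (n=108): 21/108=0.1944, 12/108=0.1111, 16/108=0.1481, 15/108=0.1389, 7/108=0.0648, 8/108=0.0741, 5/108=0.0463, 24/108=0.2222
Proportions for morphospecies I (n=217): 10/217=0.0461, 36/217=0.1659, 3/217=0.0138, 54/217=0.2488, 8/217=0.0369, 48/217=0.2212, 46/217=0.2120, 12/217=0.0553
Σ p₁ᵢp₂ᵢ = 0.008962 + 0.018431 + 0.002044 + 0.034558 + 0.002391 + 0.016391 + 0.009816 + 0.012288 = 0.104881
Σp_1ᵢ² = 0.1944² + 0.1111² + 0.1481² + 0.1389² + 0.0648² + 0.0741² + 0.0463² + 0.2222² = 0.037791 + 0.012343 + 0.021934 + 0.019293 + 0.004199 + 0.005491 + 0.002144 + 0.049373 = 0.152568
Σp_2ᵢ² = 0.0461² + 0.1659² + 0.0138² + 0.2488² + 0.0369² + 0.2212² + 0.2120² + 0.0553² = 0.002125 + 0.027523 + 0.000190 + 0.061901 + 0.001362 + 0.048929 + 0.044944 + 0.003058 = 0.190032
O = 0.104881 / √(0.152568 × 0.190032) = 0.104881 / 0.1702727 = 0.6160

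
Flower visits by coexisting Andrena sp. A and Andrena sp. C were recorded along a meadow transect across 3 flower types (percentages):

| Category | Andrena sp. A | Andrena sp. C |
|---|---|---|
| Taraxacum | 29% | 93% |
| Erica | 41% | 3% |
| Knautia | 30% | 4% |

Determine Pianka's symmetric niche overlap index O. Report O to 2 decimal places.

Convert percentages to proportions (divide by 100).
Σ p₁ᵢp₂ᵢ = 0.2697 + 0.0123 + 0.0120 = 0.2940
Σp_1ᵢ² = 0.29² + 0.41² + 0.30² = 0.0841 + 0.1681 + 0.0900 = 0.3422
Σp_2ᵢ² = 0.93² + 0.03² + 0.04² = 0.8649 + 0.0009 + 0.0016 = 0.8674
O = 0.2940 / √(0.3422 × 0.8674) = 0.2940 / 0.54482 = 0.5396

0.54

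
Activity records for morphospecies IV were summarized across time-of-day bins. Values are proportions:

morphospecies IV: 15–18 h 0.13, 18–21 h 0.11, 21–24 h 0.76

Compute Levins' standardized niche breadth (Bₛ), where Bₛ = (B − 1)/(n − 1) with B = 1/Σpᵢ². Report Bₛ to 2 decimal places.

0.32

Σpᵢ² = 0.13² + 0.11² + 0.76² = 0.0169 + 0.0121 + 0.5776 = 0.6066
B = 1 / 0.6066 = 1.6485
Bₛ = (B − 1)/(n − 1) = (1.6485 − 1)/(3 − 1) = 0.6485/2 = 0.3243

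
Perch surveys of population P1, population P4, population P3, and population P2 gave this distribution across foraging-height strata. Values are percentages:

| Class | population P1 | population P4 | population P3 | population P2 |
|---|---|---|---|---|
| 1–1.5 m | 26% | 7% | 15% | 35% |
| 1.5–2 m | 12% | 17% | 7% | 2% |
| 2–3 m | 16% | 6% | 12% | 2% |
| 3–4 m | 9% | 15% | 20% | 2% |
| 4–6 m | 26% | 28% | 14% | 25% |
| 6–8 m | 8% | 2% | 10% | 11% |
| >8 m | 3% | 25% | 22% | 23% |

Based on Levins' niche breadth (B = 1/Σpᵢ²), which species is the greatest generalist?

population P3

Convert percentages to proportions (divide by 100).
Σp_P1ᵢ² = 0.26² + 0.12² + 0.16² + 0.09² + 0.26² + 0.08² + 0.03² = 0.0676 + 0.0144 + 0.0256 + 0.0081 + 0.0676 + 0.0064 + 0.0009 = 0.1906
B_P1 = 1 / 0.1906 = 5.2466
Σp_P4ᵢ² = 0.07² + 0.17² + 0.06² + 0.15² + 0.28² + 0.02² + 0.25² = 0.0049 + 0.0289 + 0.0036 + 0.0225 + 0.0784 + 0.0004 + 0.0625 = 0.2012
B_P4 = 1 / 0.2012 = 4.9702
Σp_P3ᵢ² = 0.15² + 0.07² + 0.12² + 0.20² + 0.14² + 0.10² + 0.22² = 0.0225 + 0.0049 + 0.0144 + 0.0400 + 0.0196 + 0.0100 + 0.0484 = 0.1598
B_P3 = 1 / 0.1598 = 6.2578
Σp_P2ᵢ² = 0.35² + 0.02² + 0.02² + 0.02² + 0.25² + 0.11² + 0.23² = 0.1225 + 0.0004 + 0.0004 + 0.0004 + 0.0625 + 0.0121 + 0.0529 = 0.2512
B_P2 = 1 / 0.2512 = 3.9809
Highest B → broadest niche (most generalist): population P3 (B = 6.26).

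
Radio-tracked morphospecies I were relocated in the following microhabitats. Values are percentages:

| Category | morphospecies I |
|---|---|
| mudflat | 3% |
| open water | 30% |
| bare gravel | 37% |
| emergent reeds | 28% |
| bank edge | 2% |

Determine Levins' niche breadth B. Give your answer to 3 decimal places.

Convert percentages to proportions (divide by 100).
Σpᵢ² = 0.03² + 0.30² + 0.37² + 0.28² + 0.02² = 0.0009 + 0.0900 + 0.1369 + 0.0784 + 0.0004 = 0.3066
B = 1 / 0.3066 = 3.26158

3.262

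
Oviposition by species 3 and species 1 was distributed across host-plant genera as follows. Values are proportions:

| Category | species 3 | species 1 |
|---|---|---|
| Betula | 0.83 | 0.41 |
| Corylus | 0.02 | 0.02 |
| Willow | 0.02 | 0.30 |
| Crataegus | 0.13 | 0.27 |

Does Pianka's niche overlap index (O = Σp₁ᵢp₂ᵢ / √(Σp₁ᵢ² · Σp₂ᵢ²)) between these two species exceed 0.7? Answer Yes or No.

Yes

Σ p₁ᵢp₂ᵢ = 0.3403 + 0.0004 + 0.0060 + 0.0351 = 0.3818
Σp_1ᵢ² = 0.83² + 0.02² + 0.02² + 0.13² = 0.6889 + 0.0004 + 0.0004 + 0.0169 = 0.7066
Σp_2ᵢ² = 0.41² + 0.02² + 0.30² + 0.27² = 0.1681 + 0.0004 + 0.0900 + 0.0729 = 0.3314
O = 0.3818 / √(0.7066 × 0.3314) = 0.3818 / 0.48391 = 0.7890
O = 0.7890 > 0.7 → Yes.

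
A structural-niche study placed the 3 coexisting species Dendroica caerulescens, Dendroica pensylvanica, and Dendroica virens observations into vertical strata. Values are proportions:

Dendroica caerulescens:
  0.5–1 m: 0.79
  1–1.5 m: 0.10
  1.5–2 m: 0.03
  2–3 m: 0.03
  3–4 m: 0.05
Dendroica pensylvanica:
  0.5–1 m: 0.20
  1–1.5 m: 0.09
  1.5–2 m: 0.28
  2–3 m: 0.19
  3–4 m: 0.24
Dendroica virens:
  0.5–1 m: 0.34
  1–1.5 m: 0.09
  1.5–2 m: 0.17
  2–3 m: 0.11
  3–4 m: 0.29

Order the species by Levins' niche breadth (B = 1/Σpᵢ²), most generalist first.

Dendroica pensylvanica > Dendroica virens > Dendroica caerulescens

Σp_caerᵢ² = 0.79² + 0.10² + 0.03² + 0.03² + 0.05² = 0.6241 + 0.0100 + 0.0009 + 0.0009 + 0.0025 = 0.6384
B_caer = 1 / 0.6384 = 1.5664
Σp_pensᵢ² = 0.20² + 0.09² + 0.28² + 0.19² + 0.24² = 0.0400 + 0.0081 + 0.0784 + 0.0361 + 0.0576 = 0.2202
B_pens = 1 / 0.2202 = 4.5413
Σp_vireᵢ² = 0.34² + 0.09² + 0.17² + 0.11² + 0.29² = 0.1156 + 0.0081 + 0.0289 + 0.0121 + 0.0841 = 0.2488
B_vire = 1 / 0.2488 = 4.0193
Ranking by B (broadest → narrowest): Dendroica pensylvanica (4.54) > Dendroica virens (4.02) > Dendroica caerulescens (1.57)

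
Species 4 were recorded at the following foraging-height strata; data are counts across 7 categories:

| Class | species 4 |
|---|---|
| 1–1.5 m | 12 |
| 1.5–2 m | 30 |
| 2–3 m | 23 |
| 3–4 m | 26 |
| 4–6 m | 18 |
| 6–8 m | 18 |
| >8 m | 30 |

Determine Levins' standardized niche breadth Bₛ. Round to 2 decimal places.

Proportions for species 4 (n=157): 12/157=0.0764, 30/157=0.1911, 23/157=0.1465, 26/157=0.1656, 18/157=0.1146, 18/157=0.1146, 30/157=0.1911
Σpᵢ² = 0.0764² + 0.1911² + 0.1465² + 0.1656² + 0.1146² + 0.1146² + 0.1911² = 0.005837 + 0.036519 + 0.021462 + 0.027423 + 0.013133 + 0.013133 + 0.036519 = 0.154026
B = 1 / 0.154026 = 6.4924
Bₛ = (B − 1)/(n − 1) = (6.4924 − 1)/(7 − 1) = 5.4924/6 = 0.9154

0.92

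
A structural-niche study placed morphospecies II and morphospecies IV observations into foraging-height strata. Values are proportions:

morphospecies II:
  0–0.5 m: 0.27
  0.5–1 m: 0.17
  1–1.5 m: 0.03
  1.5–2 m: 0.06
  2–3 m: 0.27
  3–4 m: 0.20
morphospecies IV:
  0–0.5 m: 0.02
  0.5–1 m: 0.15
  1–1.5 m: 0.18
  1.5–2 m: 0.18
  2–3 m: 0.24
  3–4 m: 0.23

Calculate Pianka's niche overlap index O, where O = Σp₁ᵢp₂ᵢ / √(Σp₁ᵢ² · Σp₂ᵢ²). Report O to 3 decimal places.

Σ p₁ᵢp₂ᵢ = 0.0054 + 0.0255 + 0.0054 + 0.0108 + 0.0648 + 0.0460 = 0.1579
Σp_1ᵢ² = 0.27² + 0.17² + 0.03² + 0.06² + 0.27² + 0.20² = 0.0729 + 0.0289 + 0.0009 + 0.0036 + 0.0729 + 0.0400 = 0.2192
Σp_2ᵢ² = 0.02² + 0.15² + 0.18² + 0.18² + 0.24² + 0.23² = 0.0004 + 0.0225 + 0.0324 + 0.0324 + 0.0576 + 0.0529 = 0.1982
O = 0.1579 / √(0.2192 × 0.1982) = 0.1579 / 0.208436 = 0.75755

0.758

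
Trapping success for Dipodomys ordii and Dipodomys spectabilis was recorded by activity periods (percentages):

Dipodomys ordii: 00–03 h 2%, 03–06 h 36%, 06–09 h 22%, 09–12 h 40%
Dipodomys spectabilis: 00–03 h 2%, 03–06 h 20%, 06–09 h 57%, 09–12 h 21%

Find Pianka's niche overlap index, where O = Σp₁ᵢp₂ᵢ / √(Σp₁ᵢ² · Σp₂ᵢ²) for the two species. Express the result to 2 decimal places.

Convert percentages to proportions (divide by 100).
Σ p₁ᵢp₂ᵢ = 0.0004 + 0.0720 + 0.1254 + 0.0840 = 0.2818
Σp_1ᵢ² = 0.02² + 0.36² + 0.22² + 0.40² = 0.0004 + 0.1296 + 0.0484 + 0.1600 = 0.3384
Σp_2ᵢ² = 0.02² + 0.20² + 0.57² + 0.21² = 0.0004 + 0.0400 + 0.3249 + 0.0441 = 0.4094
O = 0.2818 / √(0.3384 × 0.4094) = 0.2818 / 0.37221 = 0.7571

0.76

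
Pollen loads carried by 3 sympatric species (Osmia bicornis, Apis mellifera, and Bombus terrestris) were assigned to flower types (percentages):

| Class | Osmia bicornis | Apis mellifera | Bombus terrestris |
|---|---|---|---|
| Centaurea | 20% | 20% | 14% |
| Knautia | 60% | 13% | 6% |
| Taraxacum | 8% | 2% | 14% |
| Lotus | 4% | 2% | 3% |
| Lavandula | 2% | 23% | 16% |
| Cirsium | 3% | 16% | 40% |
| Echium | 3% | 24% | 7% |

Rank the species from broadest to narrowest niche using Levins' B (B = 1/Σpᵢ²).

Convert percentages to proportions (divide by 100).
Σp_bicoᵢ² = 0.20² + 0.60² + 0.08² + 0.04² + 0.02² + 0.03² + 0.03² = 0.0400 + 0.3600 + 0.0064 + 0.0016 + 0.0004 + 0.0009 + 0.0009 = 0.4102
B_bico = 1 / 0.4102 = 2.4378
Σp_mellᵢ² = 0.20² + 0.13² + 0.02² + 0.02² + 0.23² + 0.16² + 0.24² = 0.0400 + 0.0169 + 0.0004 + 0.0004 + 0.0529 + 0.0256 + 0.0576 = 0.1938
B_mell = 1 / 0.1938 = 5.1600
Σp_terrᵢ² = 0.14² + 0.06² + 0.14² + 0.03² + 0.16² + 0.40² + 0.07² = 0.0196 + 0.0036 + 0.0196 + 0.0009 + 0.0256 + 0.1600 + 0.0049 = 0.2342
B_terr = 1 / 0.2342 = 4.2699
Ranking by B (broadest → narrowest): Apis mellifera (5.16) > Bombus terrestris (4.27) > Osmia bicornis (2.44)

Apis mellifera > Bombus terrestris > Osmia bicornis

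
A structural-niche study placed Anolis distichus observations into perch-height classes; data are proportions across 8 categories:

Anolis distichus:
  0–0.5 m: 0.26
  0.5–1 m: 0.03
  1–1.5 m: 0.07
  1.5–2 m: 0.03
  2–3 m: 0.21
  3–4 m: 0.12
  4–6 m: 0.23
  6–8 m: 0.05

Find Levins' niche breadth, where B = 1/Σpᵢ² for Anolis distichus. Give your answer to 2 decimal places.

5.31

Σpᵢ² = 0.26² + 0.03² + 0.07² + 0.03² + 0.21² + 0.12² + 0.23² + 0.05² = 0.0676 + 0.0009 + 0.0049 + 0.0009 + 0.0441 + 0.0144 + 0.0529 + 0.0025 = 0.1882
B = 1 / 0.1882 = 5.3135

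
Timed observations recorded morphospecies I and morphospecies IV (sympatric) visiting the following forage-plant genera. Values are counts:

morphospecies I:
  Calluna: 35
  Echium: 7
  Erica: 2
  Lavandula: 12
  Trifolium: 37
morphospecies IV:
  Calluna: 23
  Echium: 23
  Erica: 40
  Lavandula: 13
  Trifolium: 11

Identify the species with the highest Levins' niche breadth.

Proportions for morphospecies I (n=93): 35/93=0.3763, 7/93=0.0753, 2/93=0.0215, 12/93=0.1290, 37/93=0.3978
Proportions for morphospecies IV (n=110): 23/110=0.2091, 23/110=0.2091, 40/110=0.3636, 13/110=0.1182, 11/110=0.1000
Σp_Iᵢ² = 0.3763² + 0.0753² + 0.0215² + 0.1290² + 0.3978² = 0.141602 + 0.005670 + 0.000462 + 0.016641 + 0.158245 = 0.322620
B_I = 1 / 0.322620 = 3.0996
Σp_IVᵢ² = 0.2091² + 0.2091² + 0.3636² + 0.1182² + 0.1000² = 0.043723 + 0.043723 + 0.132205 + 0.013971 + 0.010000 = 0.243622
B_IV = 1 / 0.243622 = 4.1047
Highest B → broadest niche (most generalist): morphospecies IV (B = 4.10).

morphospecies IV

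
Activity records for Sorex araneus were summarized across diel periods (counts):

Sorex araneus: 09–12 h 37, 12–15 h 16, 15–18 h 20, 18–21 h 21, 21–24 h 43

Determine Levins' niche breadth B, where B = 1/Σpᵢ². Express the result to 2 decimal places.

Proportions for Sorex araneus (n=137): 37/137=0.2701, 16/137=0.1168, 20/137=0.1460, 21/137=0.1533, 43/137=0.3139
Σpᵢ² = 0.2701² + 0.1168² + 0.1460² + 0.1533² + 0.3139² = 0.072954 + 0.013642 + 0.021316 + 0.023501 + 0.098533 = 0.229946
B = 1 / 0.229946 = 4.3488

4.35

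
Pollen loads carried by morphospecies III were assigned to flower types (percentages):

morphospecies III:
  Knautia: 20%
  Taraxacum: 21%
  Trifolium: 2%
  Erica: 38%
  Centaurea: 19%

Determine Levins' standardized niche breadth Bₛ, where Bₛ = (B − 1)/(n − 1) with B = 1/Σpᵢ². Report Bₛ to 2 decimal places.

0.69

Convert percentages to proportions (divide by 100).
Σpᵢ² = 0.20² + 0.21² + 0.02² + 0.38² + 0.19² = 0.0400 + 0.0441 + 0.0004 + 0.1444 + 0.0361 = 0.2650
B = 1 / 0.2650 = 3.7736
Bₛ = (B − 1)/(n − 1) = (3.7736 − 1)/(5 − 1) = 2.7736/4 = 0.6934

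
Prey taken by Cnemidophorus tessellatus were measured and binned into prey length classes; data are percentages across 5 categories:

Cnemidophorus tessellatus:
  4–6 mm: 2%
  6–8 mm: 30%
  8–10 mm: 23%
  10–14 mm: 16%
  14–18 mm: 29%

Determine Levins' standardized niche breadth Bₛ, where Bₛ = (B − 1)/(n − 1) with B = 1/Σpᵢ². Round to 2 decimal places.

Convert percentages to proportions (divide by 100).
Σpᵢ² = 0.02² + 0.30² + 0.23² + 0.16² + 0.29² = 0.0004 + 0.0900 + 0.0529 + 0.0256 + 0.0841 = 0.2530
B = 1 / 0.2530 = 3.9526
Bₛ = (B − 1)/(n − 1) = (3.9526 − 1)/(5 − 1) = 2.9526/4 = 0.7382

0.74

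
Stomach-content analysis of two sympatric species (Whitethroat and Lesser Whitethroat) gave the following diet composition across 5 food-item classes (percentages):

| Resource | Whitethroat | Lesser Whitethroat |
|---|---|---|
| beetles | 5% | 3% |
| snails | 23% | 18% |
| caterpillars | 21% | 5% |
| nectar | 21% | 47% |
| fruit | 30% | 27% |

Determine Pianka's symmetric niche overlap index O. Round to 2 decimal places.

0.84

Convert percentages to proportions (divide by 100).
Σ p₁ᵢp₂ᵢ = 0.0015 + 0.0414 + 0.0105 + 0.0987 + 0.0810 = 0.2331
Σp_1ᵢ² = 0.05² + 0.23² + 0.21² + 0.21² + 0.30² = 0.0025 + 0.0529 + 0.0441 + 0.0441 + 0.0900 = 0.2336
Σp_2ᵢ² = 0.03² + 0.18² + 0.05² + 0.47² + 0.27² = 0.0009 + 0.0324 + 0.0025 + 0.2209 + 0.0729 = 0.3296
O = 0.2331 / √(0.2336 × 0.3296) = 0.2331 / 0.27748 = 0.8401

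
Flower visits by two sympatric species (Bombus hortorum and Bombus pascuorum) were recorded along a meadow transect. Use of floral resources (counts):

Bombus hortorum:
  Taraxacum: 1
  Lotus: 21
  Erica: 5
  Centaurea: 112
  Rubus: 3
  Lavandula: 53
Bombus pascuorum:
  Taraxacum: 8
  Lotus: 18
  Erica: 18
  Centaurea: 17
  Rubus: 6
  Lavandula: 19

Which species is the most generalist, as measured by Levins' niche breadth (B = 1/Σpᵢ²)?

Proportions for Bombus hortorum (n=195): 1/195=0.0051, 21/195=0.1077, 5/195=0.0256, 112/195=0.5744, 3/195=0.0154, 53/195=0.2718
Proportions for Bombus pascuorum (n=86): 8/86=0.0930, 18/86=0.2093, 18/86=0.2093, 17/86=0.1977, 6/86=0.0698, 19/86=0.2209
Σp_hortᵢ² = 0.0051² + 0.1077² + 0.0256² + 0.5744² + 0.0154² + 0.2718² = 0.000026 + 0.011599 + 0.000655 + 0.329935 + 0.000237 + 0.073875 = 0.416327
B_hort = 1 / 0.416327 = 2.4020
Σp_pascᵢ² = 0.0930² + 0.2093² + 0.2093² + 0.1977² + 0.0698² + 0.2209² = 0.008649 + 0.043806 + 0.043806 + 0.039085 + 0.004872 + 0.048797 = 0.189015
B_pasc = 1 / 0.189015 = 5.2906
Highest B → broadest niche (most generalist): Bombus pascuorum (B = 5.29).

Bombus pascuorum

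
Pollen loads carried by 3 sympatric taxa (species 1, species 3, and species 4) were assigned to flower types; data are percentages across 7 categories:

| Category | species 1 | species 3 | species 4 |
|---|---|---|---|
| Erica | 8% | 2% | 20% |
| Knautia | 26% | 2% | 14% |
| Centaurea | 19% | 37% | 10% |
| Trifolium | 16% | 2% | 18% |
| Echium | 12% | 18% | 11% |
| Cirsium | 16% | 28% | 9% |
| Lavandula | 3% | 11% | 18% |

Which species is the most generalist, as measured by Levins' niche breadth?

Convert percentages to proportions (divide by 100).
Σp_1ᵢ² = 0.08² + 0.26² + 0.19² + 0.16² + 0.12² + 0.16² + 0.03² = 0.0064 + 0.0676 + 0.0361 + 0.0256 + 0.0144 + 0.0256 + 0.0009 = 0.1766
B_1 = 1 / 0.1766 = 5.6625
Σp_3ᵢ² = 0.02² + 0.02² + 0.37² + 0.02² + 0.18² + 0.28² + 0.11² = 0.0004 + 0.0004 + 0.1369 + 0.0004 + 0.0324 + 0.0784 + 0.0121 = 0.2610
B_3 = 1 / 0.2610 = 3.8314
Σp_4ᵢ² = 0.20² + 0.14² + 0.10² + 0.18² + 0.11² + 0.09² + 0.18² = 0.0400 + 0.0196 + 0.0100 + 0.0324 + 0.0121 + 0.0081 + 0.0324 = 0.1546
B_4 = 1 / 0.1546 = 6.4683
Highest B → broadest niche (most generalist): species 4 (B = 6.47).

species 4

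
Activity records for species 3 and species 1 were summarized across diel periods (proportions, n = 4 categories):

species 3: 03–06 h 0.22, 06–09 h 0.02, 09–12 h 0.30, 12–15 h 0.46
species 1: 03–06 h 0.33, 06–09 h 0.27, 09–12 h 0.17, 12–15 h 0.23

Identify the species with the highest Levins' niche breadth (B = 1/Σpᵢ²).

species 1

Σp_3ᵢ² = 0.22² + 0.02² + 0.30² + 0.46² = 0.0484 + 0.0004 + 0.0900 + 0.2116 = 0.3504
B_3 = 1 / 0.3504 = 2.8539
Σp_1ᵢ² = 0.33² + 0.27² + 0.17² + 0.23² = 0.1089 + 0.0729 + 0.0289 + 0.0529 = 0.2636
B_1 = 1 / 0.2636 = 3.7936
Highest B → broadest niche (most generalist): species 1 (B = 3.79).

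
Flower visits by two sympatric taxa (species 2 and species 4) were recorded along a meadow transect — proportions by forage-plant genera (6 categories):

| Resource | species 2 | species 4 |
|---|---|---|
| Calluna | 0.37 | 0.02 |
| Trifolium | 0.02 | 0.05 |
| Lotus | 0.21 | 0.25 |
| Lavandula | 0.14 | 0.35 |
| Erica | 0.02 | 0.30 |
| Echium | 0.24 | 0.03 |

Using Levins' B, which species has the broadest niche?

species 2

Σp_2ᵢ² = 0.37² + 0.02² + 0.21² + 0.14² + 0.02² + 0.24² = 0.1369 + 0.0004 + 0.0441 + 0.0196 + 0.0004 + 0.0576 = 0.2590
B_2 = 1 / 0.2590 = 3.8610
Σp_4ᵢ² = 0.02² + 0.05² + 0.25² + 0.35² + 0.30² + 0.03² = 0.0004 + 0.0025 + 0.0625 + 0.1225 + 0.0900 + 0.0009 = 0.2788
B_4 = 1 / 0.2788 = 3.5868
Highest B → broadest niche (most generalist): species 2 (B = 3.86).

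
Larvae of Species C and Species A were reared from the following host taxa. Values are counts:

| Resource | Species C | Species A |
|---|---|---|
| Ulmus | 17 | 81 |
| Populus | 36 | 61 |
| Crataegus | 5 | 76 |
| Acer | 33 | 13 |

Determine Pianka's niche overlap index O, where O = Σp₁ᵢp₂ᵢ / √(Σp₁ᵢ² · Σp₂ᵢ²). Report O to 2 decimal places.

Proportions for Species C (n=91): 17/91=0.1868, 36/91=0.3956, 5/91=0.0549, 33/91=0.3626
Proportions for Species A (n=231): 81/231=0.3506, 61/231=0.2641, 76/231=0.3290, 13/231=0.0563
Σ p₁ᵢp₂ᵢ = 0.065492 + 0.104478 + 0.018062 + 0.020414 = 0.208446
Σp_1ᵢ² = 0.1868² + 0.3956² + 0.0549² + 0.3626² = 0.034894 + 0.156499 + 0.003014 + 0.131479 = 0.325886
Σp_2ᵢ² = 0.3506² + 0.2641² + 0.3290² + 0.0563² = 0.122920 + 0.069749 + 0.108241 + 0.003170 = 0.304080
O = 0.208446 / √(0.325886 × 0.304080) = 0.208446 / 0.3147942 = 0.6622

0.66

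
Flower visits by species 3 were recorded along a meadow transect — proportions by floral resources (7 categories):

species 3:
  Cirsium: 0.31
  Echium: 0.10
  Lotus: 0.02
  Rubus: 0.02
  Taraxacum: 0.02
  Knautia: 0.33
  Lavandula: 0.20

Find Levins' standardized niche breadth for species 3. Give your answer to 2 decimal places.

0.48

Σpᵢ² = 0.31² + 0.10² + 0.02² + 0.02² + 0.02² + 0.33² + 0.20² = 0.0961 + 0.0100 + 0.0004 + 0.0004 + 0.0004 + 0.1089 + 0.0400 = 0.2562
B = 1 / 0.2562 = 3.9032
Bₛ = (B − 1)/(n − 1) = (3.9032 − 1)/(7 − 1) = 2.9032/6 = 0.4839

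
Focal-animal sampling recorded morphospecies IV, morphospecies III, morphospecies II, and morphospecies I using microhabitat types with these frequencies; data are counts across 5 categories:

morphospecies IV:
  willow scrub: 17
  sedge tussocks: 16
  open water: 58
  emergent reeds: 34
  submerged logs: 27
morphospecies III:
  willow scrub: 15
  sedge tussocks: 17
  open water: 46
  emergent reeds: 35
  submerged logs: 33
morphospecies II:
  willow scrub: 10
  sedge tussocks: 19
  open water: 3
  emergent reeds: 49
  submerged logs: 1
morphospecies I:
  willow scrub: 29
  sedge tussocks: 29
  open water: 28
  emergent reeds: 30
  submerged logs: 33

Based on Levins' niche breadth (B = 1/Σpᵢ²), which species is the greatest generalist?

Proportions for morphospecies IV (n=152): 17/152=0.1118, 16/152=0.1053, 58/152=0.3816, 34/152=0.2237, 27/152=0.1776
Proportions for morphospecies III (n=146): 15/146=0.1027, 17/146=0.1164, 46/146=0.3151, 35/146=0.2397, 33/146=0.2260
Proportions for morphospecies II (n=82): 10/82=0.1220, 19/82=0.2317, 3/82=0.0366, 49/82=0.5976, 1/82=0.0122
Proportions for morphospecies I (n=149): 29/149=0.1946, 29/149=0.1946, 28/149=0.1879, 30/149=0.2013, 33/149=0.2215
Σp_IVᵢ² = 0.1118² + 0.1053² + 0.3816² + 0.2237² + 0.1776² = 0.012499 + 0.011088 + 0.145619 + 0.050042 + 0.031542 = 0.250790
B_IV = 1 / 0.250790 = 3.9874
Σp_IIIᵢ² = 0.1027² + 0.1164² + 0.3151² + 0.2397² + 0.2260² = 0.010547 + 0.013549 + 0.099288 + 0.057456 + 0.051076 = 0.231916
B_III = 1 / 0.231916 = 4.3119
Σp_IIᵢ² = 0.1220² + 0.2317² + 0.0366² + 0.5976² + 0.0122² = 0.014884 + 0.053685 + 0.001340 + 0.357126 + 0.000149 = 0.427184
B_II = 1 / 0.427184 = 2.3409
Σp_Iᵢ² = 0.1946² + 0.1946² + 0.1879² + 0.2013² + 0.2215² = 0.037869 + 0.037869 + 0.035306 + 0.040522 + 0.049062 = 0.200628
B_I = 1 / 0.200628 = 4.9843
Highest B → broadest niche (most generalist): morphospecies I (B = 4.98).

morphospecies I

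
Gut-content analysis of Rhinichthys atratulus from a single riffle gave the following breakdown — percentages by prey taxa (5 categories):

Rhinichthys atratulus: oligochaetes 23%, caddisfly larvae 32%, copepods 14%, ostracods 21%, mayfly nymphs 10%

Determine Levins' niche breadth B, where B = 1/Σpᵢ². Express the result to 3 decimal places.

Convert percentages to proportions (divide by 100).
Σpᵢ² = 0.23² + 0.32² + 0.14² + 0.21² + 0.10² = 0.0529 + 0.1024 + 0.0196 + 0.0441 + 0.0100 = 0.2290
B = 1 / 0.2290 = 4.36681

4.367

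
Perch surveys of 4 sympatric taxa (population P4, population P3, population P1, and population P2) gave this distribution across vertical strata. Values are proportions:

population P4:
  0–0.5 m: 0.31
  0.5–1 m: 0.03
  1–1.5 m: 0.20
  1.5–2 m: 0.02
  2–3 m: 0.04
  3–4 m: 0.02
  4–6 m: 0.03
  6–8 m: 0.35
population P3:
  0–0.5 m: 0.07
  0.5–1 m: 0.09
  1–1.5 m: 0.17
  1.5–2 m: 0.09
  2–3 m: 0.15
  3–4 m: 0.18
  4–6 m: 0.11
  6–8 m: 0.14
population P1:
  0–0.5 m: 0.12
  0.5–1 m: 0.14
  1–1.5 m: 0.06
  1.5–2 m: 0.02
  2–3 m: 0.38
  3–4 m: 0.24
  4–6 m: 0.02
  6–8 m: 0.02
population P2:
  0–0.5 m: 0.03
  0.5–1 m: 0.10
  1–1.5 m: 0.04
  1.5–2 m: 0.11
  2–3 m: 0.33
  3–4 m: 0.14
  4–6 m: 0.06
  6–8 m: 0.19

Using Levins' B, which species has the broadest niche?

population P3

Σp_P4ᵢ² = 0.31² + 0.03² + 0.20² + 0.02² + 0.04² + 0.02² + 0.03² + 0.35² = 0.0961 + 0.0009 + 0.0400 + 0.0004 + 0.0016 + 0.0004 + 0.0009 + 0.1225 = 0.2628
B_P4 = 1 / 0.2628 = 3.8052
Σp_P3ᵢ² = 0.07² + 0.09² + 0.17² + 0.09² + 0.15² + 0.18² + 0.11² + 0.14² = 0.0049 + 0.0081 + 0.0289 + 0.0081 + 0.0225 + 0.0324 + 0.0121 + 0.0196 = 0.1366
B_P3 = 1 / 0.1366 = 7.3206
Σp_P1ᵢ² = 0.12² + 0.14² + 0.06² + 0.02² + 0.38² + 0.24² + 0.02² + 0.02² = 0.0144 + 0.0196 + 0.0036 + 0.0004 + 0.1444 + 0.0576 + 0.0004 + 0.0004 = 0.2408
B_P1 = 1 / 0.2408 = 4.1528
Σp_P2ᵢ² = 0.03² + 0.10² + 0.04² + 0.11² + 0.33² + 0.14² + 0.06² + 0.19² = 0.0009 + 0.0100 + 0.0016 + 0.0121 + 0.1089 + 0.0196 + 0.0036 + 0.0361 = 0.1928
B_P2 = 1 / 0.1928 = 5.1867
Highest B → broadest niche (most generalist): population P3 (B = 7.32).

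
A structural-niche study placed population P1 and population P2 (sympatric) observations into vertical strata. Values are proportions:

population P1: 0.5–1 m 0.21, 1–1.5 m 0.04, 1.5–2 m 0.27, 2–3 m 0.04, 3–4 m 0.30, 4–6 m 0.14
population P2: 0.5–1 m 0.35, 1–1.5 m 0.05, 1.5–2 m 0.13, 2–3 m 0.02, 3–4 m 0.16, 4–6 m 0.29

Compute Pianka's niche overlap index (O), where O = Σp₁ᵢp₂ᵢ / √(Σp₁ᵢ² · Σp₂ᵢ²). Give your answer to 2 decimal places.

0.83

Σ p₁ᵢp₂ᵢ = 0.0735 + 0.0020 + 0.0351 + 0.0008 + 0.0480 + 0.0406 = 0.2000
Σp_1ᵢ² = 0.21² + 0.04² + 0.27² + 0.04² + 0.30² + 0.14² = 0.0441 + 0.0016 + 0.0729 + 0.0016 + 0.0900 + 0.0196 = 0.2298
Σp_2ᵢ² = 0.35² + 0.05² + 0.13² + 0.02² + 0.16² + 0.29² = 0.1225 + 0.0025 + 0.0169 + 0.0004 + 0.0256 + 0.0841 = 0.2520
O = 0.2000 / √(0.2298 × 0.2520) = 0.2000 / 0.24064 = 0.8311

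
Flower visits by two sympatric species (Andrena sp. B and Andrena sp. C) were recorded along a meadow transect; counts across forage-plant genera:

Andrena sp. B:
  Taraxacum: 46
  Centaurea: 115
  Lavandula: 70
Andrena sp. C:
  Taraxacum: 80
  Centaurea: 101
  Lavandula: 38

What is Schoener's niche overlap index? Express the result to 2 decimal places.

0.83

Proportions for Andrena sp. B (n=231): 46/231=0.1991, 115/231=0.4978, 70/231=0.3030
Proportions for Andrena sp. C (n=219): 80/219=0.3653, 101/219=0.4612, 38/219=0.1735
Σ|p₁ᵢ − p₂ᵢ| = 0.1662 + 0.0366 + 0.1295 = 0.3323
D = 1 − ½ × 0.3323 = 1 − 0.16615 = 0.83385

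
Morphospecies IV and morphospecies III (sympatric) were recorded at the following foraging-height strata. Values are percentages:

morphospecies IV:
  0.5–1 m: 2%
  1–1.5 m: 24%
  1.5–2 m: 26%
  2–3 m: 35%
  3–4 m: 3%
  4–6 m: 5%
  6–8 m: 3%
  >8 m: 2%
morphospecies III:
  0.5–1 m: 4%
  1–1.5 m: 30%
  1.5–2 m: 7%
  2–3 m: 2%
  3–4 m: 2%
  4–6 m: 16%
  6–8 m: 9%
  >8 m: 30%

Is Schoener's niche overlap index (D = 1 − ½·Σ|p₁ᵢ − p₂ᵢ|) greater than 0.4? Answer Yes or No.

Yes

Convert percentages to proportions (divide by 100).
Σ|p₁ᵢ − p₂ᵢ| = 0.02 + 0.06 + 0.19 + 0.33 + 0.01 + 0.11 + 0.06 + 0.28 = 1.06
D = 1 − ½ × 1.06 = 1 − 0.530 = 0.4700
D = 0.4700 > 0.4 → Yes.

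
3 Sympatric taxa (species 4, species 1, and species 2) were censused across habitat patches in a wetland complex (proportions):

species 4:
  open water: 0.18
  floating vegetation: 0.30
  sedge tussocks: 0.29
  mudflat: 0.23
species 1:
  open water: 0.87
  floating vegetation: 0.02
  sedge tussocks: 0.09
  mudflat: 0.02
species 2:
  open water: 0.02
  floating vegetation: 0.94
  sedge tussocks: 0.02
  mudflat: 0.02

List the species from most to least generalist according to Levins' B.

species 4 > species 1 > species 2

Σp_4ᵢ² = 0.18² + 0.30² + 0.29² + 0.23² = 0.0324 + 0.0900 + 0.0841 + 0.0529 = 0.2594
B_4 = 1 / 0.2594 = 3.8551
Σp_1ᵢ² = 0.87² + 0.02² + 0.09² + 0.02² = 0.7569 + 0.0004 + 0.0081 + 0.0004 = 0.7658
B_1 = 1 / 0.7658 = 1.3058
Σp_2ᵢ² = 0.02² + 0.94² + 0.02² + 0.02² = 0.0004 + 0.8836 + 0.0004 + 0.0004 = 0.8848
B_2 = 1 / 0.8848 = 1.1302
Ranking by B (broadest → narrowest): species 4 (3.86) > species 1 (1.31) > species 2 (1.13)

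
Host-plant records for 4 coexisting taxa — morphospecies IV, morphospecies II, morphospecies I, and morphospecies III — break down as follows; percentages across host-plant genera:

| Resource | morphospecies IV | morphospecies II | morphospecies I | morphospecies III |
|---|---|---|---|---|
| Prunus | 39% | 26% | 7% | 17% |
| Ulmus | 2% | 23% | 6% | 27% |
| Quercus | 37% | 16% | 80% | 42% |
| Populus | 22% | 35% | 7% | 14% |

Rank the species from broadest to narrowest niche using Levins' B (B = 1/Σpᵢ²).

Convert percentages to proportions (divide by 100).
Σp_IVᵢ² = 0.39² + 0.02² + 0.37² + 0.22² = 0.1521 + 0.0004 + 0.1369 + 0.0484 = 0.3378
B_IV = 1 / 0.3378 = 2.9603
Σp_IIᵢ² = 0.26² + 0.23² + 0.16² + 0.35² = 0.0676 + 0.0529 + 0.0256 + 0.1225 = 0.2686
B_II = 1 / 0.2686 = 3.7230
Σp_Iᵢ² = 0.07² + 0.06² + 0.80² + 0.07² = 0.0049 + 0.0036 + 0.6400 + 0.0049 = 0.6534
B_I = 1 / 0.6534 = 1.5305
Σp_IIIᵢ² = 0.17² + 0.27² + 0.42² + 0.14² = 0.0289 + 0.0729 + 0.1764 + 0.0196 = 0.2978
B_III = 1 / 0.2978 = 3.3580
Ranking by B (broadest → narrowest): morphospecies II (3.72) > morphospecies III (3.36) > morphospecies IV (2.96) > morphospecies I (1.53)

morphospecies II > morphospecies III > morphospecies IV > morphospecies I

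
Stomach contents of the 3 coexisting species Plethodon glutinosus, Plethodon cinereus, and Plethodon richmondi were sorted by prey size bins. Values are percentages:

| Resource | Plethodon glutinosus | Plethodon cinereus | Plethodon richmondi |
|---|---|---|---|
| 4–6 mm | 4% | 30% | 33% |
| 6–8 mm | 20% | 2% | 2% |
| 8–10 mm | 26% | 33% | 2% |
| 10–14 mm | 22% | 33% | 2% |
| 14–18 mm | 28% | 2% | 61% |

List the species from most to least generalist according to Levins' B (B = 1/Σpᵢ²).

Convert percentages to proportions (divide by 100).
Σp_glutᵢ² = 0.04² + 0.20² + 0.26² + 0.22² + 0.28² = 0.0016 + 0.0400 + 0.0676 + 0.0484 + 0.0784 = 0.2360
B_glut = 1 / 0.2360 = 4.2373
Σp_cineᵢ² = 0.30² + 0.02² + 0.33² + 0.33² + 0.02² = 0.0900 + 0.0004 + 0.1089 + 0.1089 + 0.0004 = 0.3086
B_cine = 1 / 0.3086 = 3.2404
Σp_richᵢ² = 0.33² + 0.02² + 0.02² + 0.02² + 0.61² = 0.1089 + 0.0004 + 0.0004 + 0.0004 + 0.3721 = 0.4822
B_rich = 1 / 0.4822 = 2.0738
Ranking by B (broadest → narrowest): Plethodon glutinosus (4.24) > Plethodon cinereus (3.24) > Plethodon richmondi (2.07)

Plethodon glutinosus > Plethodon cinereus > Plethodon richmondi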